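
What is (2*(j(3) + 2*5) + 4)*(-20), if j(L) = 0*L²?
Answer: -480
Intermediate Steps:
j(L) = 0
(2*(j(3) + 2*5) + 4)*(-20) = (2*(0 + 2*5) + 4)*(-20) = (2*(0 + 10) + 4)*(-20) = (2*10 + 4)*(-20) = (20 + 4)*(-20) = 24*(-20) = -480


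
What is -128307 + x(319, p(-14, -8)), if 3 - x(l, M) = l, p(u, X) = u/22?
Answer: -128623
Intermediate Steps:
p(u, X) = u/22 (p(u, X) = u*(1/22) = u/22)
x(l, M) = 3 - l
-128307 + x(319, p(-14, -8)) = -128307 + (3 - 1*319) = -128307 + (3 - 319) = -128307 - 316 = -128623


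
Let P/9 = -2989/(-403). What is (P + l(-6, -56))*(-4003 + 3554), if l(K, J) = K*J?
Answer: -72876741/403 ≈ -1.8084e+5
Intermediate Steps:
l(K, J) = J*K
P = 26901/403 (P = 9*(-2989/(-403)) = 9*(-2989*(-1/403)) = 9*(2989/403) = 26901/403 ≈ 66.752)
(P + l(-6, -56))*(-4003 + 3554) = (26901/403 - 56*(-6))*(-4003 + 3554) = (26901/403 + 336)*(-449) = (162309/403)*(-449) = -72876741/403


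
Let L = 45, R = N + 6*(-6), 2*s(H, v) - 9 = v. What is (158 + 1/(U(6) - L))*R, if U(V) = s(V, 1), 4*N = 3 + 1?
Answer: -44233/8 ≈ -5529.1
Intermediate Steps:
N = 1 (N = (3 + 1)/4 = (¼)*4 = 1)
s(H, v) = 9/2 + v/2
U(V) = 5 (U(V) = 9/2 + (½)*1 = 9/2 + ½ = 5)
R = -35 (R = 1 + 6*(-6) = 1 - 36 = -35)
(158 + 1/(U(6) - L))*R = (158 + 1/(5 - 1*45))*(-35) = (158 + 1/(5 - 45))*(-35) = (158 + 1/(-40))*(-35) = (158 - 1/40)*(-35) = (6319/40)*(-35) = -44233/8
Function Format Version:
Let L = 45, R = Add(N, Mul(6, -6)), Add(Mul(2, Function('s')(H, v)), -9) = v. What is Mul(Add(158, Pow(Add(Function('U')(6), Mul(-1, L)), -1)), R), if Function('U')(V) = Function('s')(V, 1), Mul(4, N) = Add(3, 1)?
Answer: Rational(-44233, 8) ≈ -5529.1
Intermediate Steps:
N = 1 (N = Mul(Rational(1, 4), Add(3, 1)) = Mul(Rational(1, 4), 4) = 1)
Function('s')(H, v) = Add(Rational(9, 2), Mul(Rational(1, 2), v))
Function('U')(V) = 5 (Function('U')(V) = Add(Rational(9, 2), Mul(Rational(1, 2), 1)) = Add(Rational(9, 2), Rational(1, 2)) = 5)
R = -35 (R = Add(1, Mul(6, -6)) = Add(1, -36) = -35)
Mul(Add(158, Pow(Add(Function('U')(6), Mul(-1, L)), -1)), R) = Mul(Add(158, Pow(Add(5, Mul(-1, 45)), -1)), -35) = Mul(Add(158, Pow(Add(5, -45), -1)), -35) = Mul(Add(158, Pow(-40, -1)), -35) = Mul(Add(158, Rational(-1, 40)), -35) = Mul(Rational(6319, 40), -35) = Rational(-44233, 8)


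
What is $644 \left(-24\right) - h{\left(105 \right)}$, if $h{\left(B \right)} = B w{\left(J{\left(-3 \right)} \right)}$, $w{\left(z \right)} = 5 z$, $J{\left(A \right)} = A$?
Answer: $-13881$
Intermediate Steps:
$h{\left(B \right)} = - 15 B$ ($h{\left(B \right)} = B 5 \left(-3\right) = B \left(-15\right) = - 15 B$)
$644 \left(-24\right) - h{\left(105 \right)} = 644 \left(-24\right) - \left(-15\right) 105 = -15456 - -1575 = -15456 + 1575 = -13881$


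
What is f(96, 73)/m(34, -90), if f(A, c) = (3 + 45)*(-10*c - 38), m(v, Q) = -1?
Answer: 36864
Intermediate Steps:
f(A, c) = -1824 - 480*c (f(A, c) = 48*(-38 - 10*c) = -1824 - 480*c)
f(96, 73)/m(34, -90) = (-1824 - 480*73)/(-1) = (-1824 - 35040)*(-1) = -36864*(-1) = 36864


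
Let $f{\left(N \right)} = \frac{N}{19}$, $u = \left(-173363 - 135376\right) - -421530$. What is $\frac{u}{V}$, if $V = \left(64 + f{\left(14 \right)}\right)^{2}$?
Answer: $\frac{331037}{12300} \approx 26.914$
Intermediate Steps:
$u = 112791$ ($u = \left(-173363 - 135376\right) + 421530 = -308739 + 421530 = 112791$)
$f{\left(N \right)} = \frac{N}{19}$ ($f{\left(N \right)} = N \frac{1}{19} = \frac{N}{19}$)
$V = \frac{1512900}{361}$ ($V = \left(64 + \frac{1}{19} \cdot 14\right)^{2} = \left(64 + \frac{14}{19}\right)^{2} = \left(\frac{1230}{19}\right)^{2} = \frac{1512900}{361} \approx 4190.9$)
$\frac{u}{V} = \frac{112791}{\frac{1512900}{361}} = 112791 \cdot \frac{361}{1512900} = \frac{331037}{12300}$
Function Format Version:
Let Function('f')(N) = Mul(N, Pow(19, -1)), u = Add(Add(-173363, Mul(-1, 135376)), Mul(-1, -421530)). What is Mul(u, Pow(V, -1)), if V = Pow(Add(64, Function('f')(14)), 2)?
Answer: Rational(331037, 12300) ≈ 26.914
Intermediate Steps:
u = 112791 (u = Add(Add(-173363, -135376), 421530) = Add(-308739, 421530) = 112791)
Function('f')(N) = Mul(Rational(1, 19), N) (Function('f')(N) = Mul(N, Rational(1, 19)) = Mul(Rational(1, 19), N))
V = Rational(1512900, 361) (V = Pow(Add(64, Mul(Rational(1, 19), 14)), 2) = Pow(Add(64, Rational(14, 19)), 2) = Pow(Rational(1230, 19), 2) = Rational(1512900, 361) ≈ 4190.9)
Mul(u, Pow(V, -1)) = Mul(112791, Pow(Rational(1512900, 361), -1)) = Mul(112791, Rational(361, 1512900)) = Rational(331037, 12300)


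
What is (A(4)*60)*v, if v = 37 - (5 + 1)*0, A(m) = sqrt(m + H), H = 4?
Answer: 4440*sqrt(2) ≈ 6279.1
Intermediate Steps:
A(m) = sqrt(4 + m) (A(m) = sqrt(m + 4) = sqrt(4 + m))
v = 37 (v = 37 - 6*0 = 37 - 1*0 = 37 + 0 = 37)
(A(4)*60)*v = (sqrt(4 + 4)*60)*37 = (sqrt(8)*60)*37 = ((2*sqrt(2))*60)*37 = (120*sqrt(2))*37 = 4440*sqrt(2)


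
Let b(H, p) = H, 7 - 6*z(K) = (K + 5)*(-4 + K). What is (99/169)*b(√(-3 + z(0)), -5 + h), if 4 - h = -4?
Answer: 99*√6/338 ≈ 0.71745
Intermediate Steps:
h = 8 (h = 4 - 1*(-4) = 4 + 4 = 8)
z(K) = 7/6 - (-4 + K)*(5 + K)/6 (z(K) = 7/6 - (K + 5)*(-4 + K)/6 = 7/6 - (5 + K)*(-4 + K)/6 = 7/6 - (-4 + K)*(5 + K)/6)
(99/169)*b(√(-3 + z(0)), -5 + h) = (99/169)*√(-3 + (9/2 - ⅙*0 - ⅙*0²)) = (99*(1/169))*√(-3 + (9/2 + 0 - ⅙*0)) = 99*√(-3 + (9/2 + 0 + 0))/169 = 99*√(-3 + 9/2)/169 = 99*√(3/2)/169 = 99*(√6/2)/169 = 99*√6/338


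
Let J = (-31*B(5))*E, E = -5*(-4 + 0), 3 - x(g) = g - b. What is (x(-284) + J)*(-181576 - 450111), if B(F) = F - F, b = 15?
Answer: -190769474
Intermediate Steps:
x(g) = 18 - g (x(g) = 3 - (g - 1*15) = 3 - (g - 15) = 3 - (-15 + g) = 3 + (15 - g) = 18 - g)
B(F) = 0
E = 20 (E = -5*(-4) = 20)
J = 0 (J = -31*0*20 = 0*20 = 0)
(x(-284) + J)*(-181576 - 450111) = ((18 - 1*(-284)) + 0)*(-181576 - 450111) = ((18 + 284) + 0)*(-631687) = (302 + 0)*(-631687) = 302*(-631687) = -190769474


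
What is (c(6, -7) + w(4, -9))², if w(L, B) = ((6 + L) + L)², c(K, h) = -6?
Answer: 36100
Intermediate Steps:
w(L, B) = (6 + 2*L)²
(c(6, -7) + w(4, -9))² = (-6 + 4*(3 + 4)²)² = (-6 + 4*7²)² = (-6 + 4*49)² = (-6 + 196)² = 190² = 36100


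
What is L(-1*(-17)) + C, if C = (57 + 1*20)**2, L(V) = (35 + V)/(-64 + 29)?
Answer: 207463/35 ≈ 5927.5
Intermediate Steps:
L(V) = -1 - V/35 (L(V) = (35 + V)/(-35) = (35 + V)*(-1/35) = -1 - V/35)
C = 5929 (C = (57 + 20)**2 = 77**2 = 5929)
L(-1*(-17)) + C = (-1 - (-1)*(-17)/35) + 5929 = (-1 - 1/35*17) + 5929 = (-1 - 17/35) + 5929 = -52/35 + 5929 = 207463/35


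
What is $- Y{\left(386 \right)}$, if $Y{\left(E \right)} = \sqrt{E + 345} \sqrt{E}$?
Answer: $- \sqrt{282166} \approx -531.19$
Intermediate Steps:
$Y{\left(E \right)} = \sqrt{E} \sqrt{345 + E}$ ($Y{\left(E \right)} = \sqrt{345 + E} \sqrt{E} = \sqrt{E} \sqrt{345 + E}$)
$- Y{\left(386 \right)} = - \sqrt{386} \sqrt{345 + 386} = - \sqrt{386} \sqrt{731} = - \sqrt{282166}$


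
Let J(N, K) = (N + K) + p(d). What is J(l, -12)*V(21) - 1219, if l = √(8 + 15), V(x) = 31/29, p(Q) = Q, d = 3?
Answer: -35630/29 + 31*√23/29 ≈ -1223.5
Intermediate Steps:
V(x) = 31/29 (V(x) = 31*(1/29) = 31/29)
l = √23 ≈ 4.7958
J(N, K) = 3 + K + N (J(N, K) = (N + K) + 3 = (K + N) + 3 = 3 + K + N)
J(l, -12)*V(21) - 1219 = (3 - 12 + √23)*(31/29) - 1219 = (-9 + √23)*(31/29) - 1219 = (-279/29 + 31*√23/29) - 1219 = -35630/29 + 31*√23/29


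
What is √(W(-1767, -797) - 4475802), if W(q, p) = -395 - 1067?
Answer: 4*I*√279829 ≈ 2116.0*I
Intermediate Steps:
W(q, p) = -1462
√(W(-1767, -797) - 4475802) = √(-1462 - 4475802) = √(-4477264) = 4*I*√279829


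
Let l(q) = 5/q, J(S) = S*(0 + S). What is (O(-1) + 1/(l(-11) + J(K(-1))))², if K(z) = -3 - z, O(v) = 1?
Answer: 2500/1521 ≈ 1.6437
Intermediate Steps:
J(S) = S² (J(S) = S*S = S²)
(O(-1) + 1/(l(-11) + J(K(-1))))² = (1 + 1/(5/(-11) + (-3 - 1*(-1))²))² = (1 + 1/(5*(-1/11) + (-3 + 1)²))² = (1 + 1/(-5/11 + (-2)²))² = (1 + 1/(-5/11 + 4))² = (1 + 1/(39/11))² = (1 + 11/39)² = (50/39)² = 2500/1521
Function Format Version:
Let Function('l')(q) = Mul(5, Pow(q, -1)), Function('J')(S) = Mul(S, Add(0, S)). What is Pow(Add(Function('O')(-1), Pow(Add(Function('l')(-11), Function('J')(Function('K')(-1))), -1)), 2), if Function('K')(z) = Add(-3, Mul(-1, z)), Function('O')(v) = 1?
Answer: Rational(2500, 1521) ≈ 1.6437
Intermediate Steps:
Function('J')(S) = Pow(S, 2) (Function('J')(S) = Mul(S, S) = Pow(S, 2))
Pow(Add(Function('O')(-1), Pow(Add(Function('l')(-11), Function('J')(Function('K')(-1))), -1)), 2) = Pow(Add(1, Pow(Add(Mul(5, Pow(-11, -1)), Pow(Add(-3, Mul(-1, -1)), 2)), -1)), 2) = Pow(Add(1, Pow(Add(Mul(5, Rational(-1, 11)), Pow(Add(-3, 1), 2)), -1)), 2) = Pow(Add(1, Pow(Add(Rational(-5, 11), Pow(-2, 2)), -1)), 2) = Pow(Add(1, Pow(Add(Rational(-5, 11), 4), -1)), 2) = Pow(Add(1, Pow(Rational(39, 11), -1)), 2) = Pow(Add(1, Rational(11, 39)), 2) = Pow(Rational(50, 39), 2) = Rational(2500, 1521)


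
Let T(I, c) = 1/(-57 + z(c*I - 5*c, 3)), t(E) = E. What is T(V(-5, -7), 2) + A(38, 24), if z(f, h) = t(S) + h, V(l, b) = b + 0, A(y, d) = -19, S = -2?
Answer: -1065/56 ≈ -19.018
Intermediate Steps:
V(l, b) = b
z(f, h) = -2 + h
T(I, c) = -1/56 (T(I, c) = 1/(-57 + (-2 + 3)) = 1/(-57 + 1) = 1/(-56) = -1/56)
T(V(-5, -7), 2) + A(38, 24) = -1/56 - 19 = -1065/56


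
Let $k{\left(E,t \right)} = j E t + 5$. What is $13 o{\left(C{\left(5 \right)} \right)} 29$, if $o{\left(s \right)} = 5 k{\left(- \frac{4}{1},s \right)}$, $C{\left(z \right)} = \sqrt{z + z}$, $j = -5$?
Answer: $9425 + 37700 \sqrt{10} \approx 1.2864 \cdot 10^{5}$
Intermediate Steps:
$k{\left(E,t \right)} = 5 - 5 E t$ ($k{\left(E,t \right)} = - 5 E t + 5 = 5 - 5 E t$)
$C{\left(z \right)} = \sqrt{2} \sqrt{z}$ ($C{\left(z \right)} = \sqrt{2 z} = \sqrt{2} \sqrt{z}$)
$o{\left(s \right)} = 25 + 100 s$ ($o{\left(s \right)} = 5 \left(5 - 5 \left(- \frac{4}{1}\right) s\right) = 5 \left(5 - 5 \left(\left(-4\right) 1\right) s\right) = 5 \left(5 - - 20 s\right) = 5 \left(5 + 20 s\right) = 25 + 100 s$)
$13 o{\left(C{\left(5 \right)} \right)} 29 = 13 \left(25 + 100 \sqrt{2} \sqrt{5}\right) 29 = 13 \left(25 + 100 \sqrt{10}\right) 29 = \left(325 + 1300 \sqrt{10}\right) 29 = 9425 + 37700 \sqrt{10}$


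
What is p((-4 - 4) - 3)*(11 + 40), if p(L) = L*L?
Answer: 6171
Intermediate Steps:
p(L) = L²
p((-4 - 4) - 3)*(11 + 40) = ((-4 - 4) - 3)²*(11 + 40) = (-8 - 3)²*51 = (-11)²*51 = 121*51 = 6171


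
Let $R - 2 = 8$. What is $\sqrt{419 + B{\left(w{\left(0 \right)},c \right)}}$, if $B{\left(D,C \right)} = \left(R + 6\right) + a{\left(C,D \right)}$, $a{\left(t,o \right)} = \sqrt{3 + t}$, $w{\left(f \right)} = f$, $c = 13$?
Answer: $\sqrt{439} \approx 20.952$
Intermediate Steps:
$R = 10$ ($R = 2 + 8 = 10$)
$B{\left(D,C \right)} = 16 + \sqrt{3 + C}$ ($B{\left(D,C \right)} = \left(10 + 6\right) + \sqrt{3 + C} = 16 + \sqrt{3 + C}$)
$\sqrt{419 + B{\left(w{\left(0 \right)},c \right)}} = \sqrt{419 + \left(16 + \sqrt{3 + 13}\right)} = \sqrt{419 + \left(16 + \sqrt{16}\right)} = \sqrt{419 + \left(16 + 4\right)} = \sqrt{419 + 20} = \sqrt{439}$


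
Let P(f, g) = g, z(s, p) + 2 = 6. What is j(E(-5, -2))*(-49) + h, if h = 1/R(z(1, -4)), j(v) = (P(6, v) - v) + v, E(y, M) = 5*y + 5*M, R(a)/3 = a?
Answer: 20581/12 ≈ 1715.1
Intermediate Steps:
z(s, p) = 4 (z(s, p) = -2 + 6 = 4)
R(a) = 3*a
E(y, M) = 5*M + 5*y
j(v) = v (j(v) = (v - v) + v = 0 + v = v)
h = 1/12 (h = 1/(3*4) = 1/12 ≈ 0.083333)
j(E(-5, -2))*(-49) + h = (5*(-2) + 5*(-5))*(-49) + 1/12 = (-10 - 25)*(-49) + 1/12 = -35*(-49) + 1/12 = 1715 + 1/12 = 20581/12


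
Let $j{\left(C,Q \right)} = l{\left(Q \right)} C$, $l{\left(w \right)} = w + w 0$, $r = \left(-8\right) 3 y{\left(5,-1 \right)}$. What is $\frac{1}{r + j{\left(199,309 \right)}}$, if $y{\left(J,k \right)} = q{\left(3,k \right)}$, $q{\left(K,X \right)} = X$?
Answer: $\frac{1}{61515} \approx 1.6256 \cdot 10^{-5}$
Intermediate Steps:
$y{\left(J,k \right)} = k$
$r = 24$ ($r = \left(-8\right) 3 \left(-1\right) = \left(-24\right) \left(-1\right) = 24$)
$l{\left(w \right)} = w$ ($l{\left(w \right)} = w + 0 = w$)
$j{\left(C,Q \right)} = C Q$ ($j{\left(C,Q \right)} = Q C = C Q$)
$\frac{1}{r + j{\left(199,309 \right)}} = \frac{1}{24 + 199 \cdot 309} = \frac{1}{24 + 61491} = \frac{1}{61515}$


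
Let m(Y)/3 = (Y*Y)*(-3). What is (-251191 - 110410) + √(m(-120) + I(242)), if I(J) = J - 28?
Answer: -361601 + I*√129386 ≈ -3.616e+5 + 359.7*I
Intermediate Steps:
I(J) = -28 + J
m(Y) = -9*Y² (m(Y) = 3*((Y*Y)*(-3)) = 3*(Y²*(-3)) = 3*(-3*Y²) = -9*Y²)
(-251191 - 110410) + √(m(-120) + I(242)) = (-251191 - 110410) + √(-9*(-120)² + (-28 + 242)) = -361601 + √(-9*14400 + 214) = -361601 + √(-129600 + 214) = -361601 + √(-129386) = -361601 + I*√129386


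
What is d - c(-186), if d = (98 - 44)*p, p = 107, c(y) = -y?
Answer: 5592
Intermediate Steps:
d = 5778 (d = (98 - 44)*107 = 54*107 = 5778)
d - c(-186) = 5778 - (-1)*(-186) = 5778 - 1*186 = 5778 - 186 = 5592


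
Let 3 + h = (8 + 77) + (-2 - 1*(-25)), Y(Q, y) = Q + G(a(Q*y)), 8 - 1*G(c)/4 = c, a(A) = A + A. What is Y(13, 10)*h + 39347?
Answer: -65128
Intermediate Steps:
a(A) = 2*A
G(c) = 32 - 4*c
Y(Q, y) = 32 + Q - 8*Q*y (Y(Q, y) = Q + (32 - 8*Q*y) = 32 + Q - 8*Q*y)
h = 105 (h = -3 + ((8 + 77) + (-2 - 1*(-25))) = -3 + (85 + (-2 + 25)) = -3 + (85 + 23) = -3 + 108 = 105)
Y(13, 10)*h + 39347 = (32 + 13 - 8*13*10)*105 + 39347 = (32 + 13 - 1040)*105 + 39347 = -995*105 + 39347 = -104475 + 39347 = -65128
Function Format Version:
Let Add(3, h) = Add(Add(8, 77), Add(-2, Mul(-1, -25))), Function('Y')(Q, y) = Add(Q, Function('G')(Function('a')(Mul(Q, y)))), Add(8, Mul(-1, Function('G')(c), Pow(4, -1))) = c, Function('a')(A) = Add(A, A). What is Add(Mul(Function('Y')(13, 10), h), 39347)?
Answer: -65128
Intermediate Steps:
Function('a')(A) = Mul(2, A)
Function('G')(c) = Add(32, Mul(-4, c))
Function('Y')(Q, y) = Add(32, Q, Mul(-8, Q, y)) (Function('Y')(Q, y) = Add(Q, Add(32, Mul(-4, Mul(2, Mul(Q, y))))) = Add(Q, Add(32, Mul(-4, Mul(2, Q, y)))) = Add(Q, Add(32, Mul(-8, Q, y))) = Add(32, Q, Mul(-8, Q, y)))
h = 105 (h = Add(-3, Add(Add(8, 77), Add(-2, Mul(-1, -25)))) = Add(-3, Add(85, Add(-2, 25))) = Add(-3, Add(85, 23)) = Add(-3, 108) = 105)
Add(Mul(Function('Y')(13, 10), h), 39347) = Add(Mul(Add(32, 13, Mul(-8, 13, 10)), 105), 39347) = Add(Mul(Add(32, 13, -1040), 105), 39347) = Add(Mul(-995, 105), 39347) = Add(-104475, 39347) = -65128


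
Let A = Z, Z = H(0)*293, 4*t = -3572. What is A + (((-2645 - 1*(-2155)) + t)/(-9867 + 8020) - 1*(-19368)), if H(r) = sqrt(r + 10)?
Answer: 35774079/1847 + 293*sqrt(10) ≈ 20295.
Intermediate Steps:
H(r) = sqrt(10 + r)
t = -893 (t = (1/4)*(-3572) = -893)
Z = 293*sqrt(10) (Z = sqrt(10 + 0)*293 = sqrt(10)*293 = 293*sqrt(10) ≈ 926.55)
A = 293*sqrt(10) ≈ 926.55
A + (((-2645 - 1*(-2155)) + t)/(-9867 + 8020) - 1*(-19368)) = 293*sqrt(10) + (((-2645 - 1*(-2155)) - 893)/(-9867 + 8020) - 1*(-19368)) = 293*sqrt(10) + (((-2645 + 2155) - 893)/(-1847) + 19368) = 293*sqrt(10) + ((-490 - 893)*(-1/1847) + 19368) = 293*sqrt(10) + (-1383*(-1/1847) + 19368) = 293*sqrt(10) + (1383/1847 + 19368) = 293*sqrt(10) + 35774079/1847 = 35774079/1847 + 293*sqrt(10)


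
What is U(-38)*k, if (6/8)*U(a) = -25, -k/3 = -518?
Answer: -51800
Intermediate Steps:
k = 1554 (k = -3*(-518) = 1554)
U(a) = -100/3 (U(a) = (4/3)*(-25) = -100/3)
U(-38)*k = -100/3*1554 = -51800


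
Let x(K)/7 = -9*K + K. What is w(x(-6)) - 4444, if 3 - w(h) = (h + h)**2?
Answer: -456025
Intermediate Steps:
x(K) = -56*K (x(K) = 7*(-9*K + K) = 7*(-8*K) = -56*K)
w(h) = 3 - 4*h**2 (w(h) = 3 - (h + h)**2 = 3 - (2*h)**2 = 3 - 4*h**2)
w(x(-6)) - 4444 = (3 - 4*(-56*(-6))**2) - 4444 = (3 - 4*336**2) - 4444 = (3 - 4*112896) - 4444 = (3 - 451584) - 4444 = -451581 - 4444 = -456025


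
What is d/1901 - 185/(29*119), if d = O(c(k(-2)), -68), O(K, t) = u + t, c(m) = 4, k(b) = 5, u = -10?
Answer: -620863/6560351 ≈ -0.094639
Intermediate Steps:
O(K, t) = -10 + t
d = -78 (d = -10 - 68 = -78)
d/1901 - 185/(29*119) = -78/1901 - 185/(29*119) = -78*1/1901 - 185/3451 = -78/1901 - 185*1/3451 = -78/1901 - 185/3451 = -620863/6560351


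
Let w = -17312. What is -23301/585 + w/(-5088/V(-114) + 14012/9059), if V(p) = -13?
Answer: -63081284183/751958155 ≈ -83.889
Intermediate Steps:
-23301/585 + w/(-5088/V(-114) + 14012/9059) = -23301/585 - 17312/(-5088/(-13) + 14012/9059) = -23301*1/585 - 17312/(-5088*(-1/13) + 14012*(1/9059)) = -2589/65 - 17312/(5088/13 + 14012/9059) = -2589/65 - 17312/46274348/117767 = -2589/65 - 17312*117767/46274348 = -2589/65 - 509695576/11568587 = -63081284183/751958155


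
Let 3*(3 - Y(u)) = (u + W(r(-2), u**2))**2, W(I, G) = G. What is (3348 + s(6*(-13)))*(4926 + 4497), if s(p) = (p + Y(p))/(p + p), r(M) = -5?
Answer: 39408163875/52 ≈ 7.5785e+8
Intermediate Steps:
Y(u) = 3 - (u + u**2)**2/3
s(p) = (3 + p - p**2*(1 + p)**2/3)/(2*p) (s(p) = (p + (3 - p**2*(1 + p)**2/3))/(p + p) = (3 + p - p**2*(1 + p)**2/3)/((2*p)) = (3 + p - p**2*(1 + p)**2/3)*(1/(2*p)) = (3 + p - p**2*(1 + p)**2/3)/(2*p))
(3348 + s(6*(-13)))*(4926 + 4497) = (3348 + (9 + 3*(6*(-13)) - (6*(-13))**2*(1 + 6*(-13))**2)/(6*((6*(-13)))))*(4926 + 4497) = (3348 + (1/6)*(9 + 3*(-78) - 1*(-78)**2*(1 - 78)**2)/(-78))*9423 = (3348 + (1/6)*(-1/78)*(9 - 234 - 1*6084*(-77)**2))*9423 = (3348 + (1/6)*(-1/78)*(9 - 234 - 1*6084*5929))*9423 = (3348 + (1/6)*(-1/78)*(9 - 234 - 36072036))*9423 = (3348 + (1/6)*(-1/78)*(-36072261))*9423 = (3348 + 4008029/52)*9423 = (4182125/52)*9423 = 39408163875/52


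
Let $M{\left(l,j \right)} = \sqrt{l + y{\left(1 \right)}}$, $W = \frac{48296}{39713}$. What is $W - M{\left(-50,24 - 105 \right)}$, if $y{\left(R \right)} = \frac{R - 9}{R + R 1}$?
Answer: $\frac{48296}{39713} - 3 i \sqrt{6} \approx 1.2161 - 7.3485 i$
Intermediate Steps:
$y{\left(R \right)} = \frac{-9 + R}{2 R}$ ($y{\left(R \right)} = \frac{-9 + R}{R + R} = \frac{-9 + R}{2 R}$)
$W = \frac{48296}{39713}$ ($W = 48296 \cdot \frac{1}{39713} = \frac{48296}{39713} \approx 1.2161$)
$M{\left(l,j \right)} = \sqrt{-4 + l}$ ($M{\left(l,j \right)} = \sqrt{l + \frac{-9 + 1}{2 \cdot 1}} = \sqrt{l + \frac{1}{2} \cdot 1 \left(-8\right)} = \sqrt{l - 4} = \sqrt{-4 + l}$)
$W - M{\left(-50,24 - 105 \right)} = \frac{48296}{39713} - \sqrt{-4 - 50} = \frac{48296}{39713} - \sqrt{-54} = \frac{48296}{39713} - 3 i \sqrt{6}$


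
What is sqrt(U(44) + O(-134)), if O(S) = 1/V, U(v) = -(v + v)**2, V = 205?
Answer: 9*I*sqrt(4017795)/205 ≈ 88.0*I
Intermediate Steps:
U(v) = -4*v**2 (U(v) = -(2*v)**2 = -4*v**2)
O(S) = 1/205
sqrt(U(44) + O(-134)) = sqrt(-4*44**2 + 1/205) = sqrt(-4*1936 + 1/205) = sqrt(-7744 + 1/205) = sqrt(-1587519/205) = 9*I*sqrt(4017795)/205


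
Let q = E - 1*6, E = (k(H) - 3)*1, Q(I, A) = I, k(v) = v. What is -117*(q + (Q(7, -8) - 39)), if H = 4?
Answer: 4329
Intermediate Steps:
E = 1 (E = (4 - 3)*1 = 1*1 = 1)
q = -5 (q = 1 - 1*6 = 1 - 6 = -5)
-117*(q + (Q(7, -8) - 39)) = -117*(-5 + (7 - 39)) = -117*(-5 - 32) = -117*(-37) = 4329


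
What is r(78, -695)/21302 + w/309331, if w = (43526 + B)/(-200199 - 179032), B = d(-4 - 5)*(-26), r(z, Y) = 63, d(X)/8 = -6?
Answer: 121138429595/40965458702102 ≈ 0.0029571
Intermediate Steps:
d(X) = -48 (d(X) = 8*(-6) = -48)
B = 1248 (B = -48*(-26) = 1248)
w = -44774/379231 (w = (43526 + 1248)/(-200199 - 179032) = 44774/(-379231) = 44774*(-1/379231) = -44774/379231 ≈ -0.11807)
r(78, -695)/21302 + w/309331 = 63/21302 - 44774/379231/309331 = 63*(1/21302) - 44774/379231*1/309331 = 63/21302 - 734/1923080401 = 121138429595/40965458702102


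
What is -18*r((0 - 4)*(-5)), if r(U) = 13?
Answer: -234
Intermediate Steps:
-18*r((0 - 4)*(-5)) = -18*13 = -234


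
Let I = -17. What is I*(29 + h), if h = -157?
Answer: 2176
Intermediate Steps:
I*(29 + h) = -17*(29 - 157) = -17*(-128) = 2176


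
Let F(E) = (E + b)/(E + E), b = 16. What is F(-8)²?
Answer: ¼ ≈ 0.25000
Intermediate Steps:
F(E) = (16 + E)/(2*E) (F(E) = (E + 16)/(E + E) = (16 + E)/((2*E)) = (16 + E)*(1/(2*E)) = (16 + E)/(2*E))
F(-8)² = ((½)*(16 - 8)/(-8))² = ((½)*(-⅛)*8)² = (-½)² = ¼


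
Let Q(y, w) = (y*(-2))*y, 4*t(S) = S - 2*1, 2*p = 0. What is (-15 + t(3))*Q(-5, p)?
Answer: 1475/2 ≈ 737.50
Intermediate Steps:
p = 0 (p = (½)*0 = 0)
t(S) = -½ + S/4 (t(S) = (S - 2*1)/4 = (S - 2)/4 = (-2 + S)/4 = -½ + S/4)
Q(y, w) = -2*y² (Q(y, w) = (-2*y)*y = -2*y²)
(-15 + t(3))*Q(-5, p) = (-15 + (-½ + (¼)*3))*(-2*(-5)²) = (-15 + (-½ + ¾))*(-2*25) = (-15 + ¼)*(-50) = -59/4*(-50) = 1475/2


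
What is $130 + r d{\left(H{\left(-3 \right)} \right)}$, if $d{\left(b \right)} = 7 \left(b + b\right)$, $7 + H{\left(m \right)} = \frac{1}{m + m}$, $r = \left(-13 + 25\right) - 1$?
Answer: $- \frac{2921}{3} \approx -973.67$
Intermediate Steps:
$r = 11$ ($r = 12 - 1 = 11$)
$H{\left(m \right)} = -7 + \frac{1}{2 m}$ ($H{\left(m \right)} = -7 + \frac{1}{m + m} = -7 + \frac{1}{2 m}$)
$d{\left(b \right)} = 14 b$ ($d{\left(b \right)} = 7 \cdot 2 b = 14 b$)
$130 + r d{\left(H{\left(-3 \right)} \right)} = 130 + 11 \cdot 14 \left(-7 + \frac{1}{2 \left(-3\right)}\right) = 130 + 11 \cdot 14 \left(-7 + \frac{1}{2} \left(- \frac{1}{3}\right)\right) = 130 + 11 \cdot 14 \left(-7 - \frac{1}{6}\right) = 130 + 11 \cdot 14 \left(- \frac{43}{6}\right) = 130 + 11 \left(- \frac{301}{3}\right) = 130 - \frac{3311}{3} = - \frac{2921}{3}$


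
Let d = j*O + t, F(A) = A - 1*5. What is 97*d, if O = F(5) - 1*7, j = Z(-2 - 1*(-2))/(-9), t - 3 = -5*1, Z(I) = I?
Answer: -194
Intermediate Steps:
F(A) = -5 + A (F(A) = A - 5 = -5 + A)
t = -2 (t = 3 - 5*1 = 3 - 5 = -2)
j = 0 (j = (-2 - 1*(-2))/(-9) = (-2 + 2)*(-⅑) = 0*(-⅑) = 0)
O = -7 (O = (-5 + 5) - 1*7 = 0 - 7 = -7)
d = -2 (d = 0*(-7) - 2 = 0 - 2 = -2)
97*d = 97*(-2) = -194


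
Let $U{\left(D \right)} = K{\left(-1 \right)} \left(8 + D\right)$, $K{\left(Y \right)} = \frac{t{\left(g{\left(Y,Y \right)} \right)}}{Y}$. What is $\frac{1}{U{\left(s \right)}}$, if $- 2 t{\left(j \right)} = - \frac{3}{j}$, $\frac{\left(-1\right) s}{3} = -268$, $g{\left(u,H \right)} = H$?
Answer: $\frac{1}{1218} \approx 0.00082102$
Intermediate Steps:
$s = 804$ ($s = \left(-3\right) \left(-268\right) = 804$)
$t{\left(j \right)} = \frac{3}{2 j}$ ($t{\left(j \right)} = - \frac{\left(-3\right) \frac{1}{j}}{2} = \frac{3}{2 j}$)
$K{\left(Y \right)} = \frac{3}{2 Y^{2}}$ ($K{\left(Y \right)} = \frac{\frac{3}{2} \frac{1}{Y}}{Y} = \frac{3}{2 Y^{2}}$)
$U{\left(D \right)} = 12 + \frac{3 D}{2}$ ($U{\left(D \right)} = \frac{3}{2 \cdot 1} \left(8 + D\right) = \frac{3}{2} \cdot 1 \left(8 + D\right) = \frac{3 \left(8 + D\right)}{2} = 12 + \frac{3 D}{2}$)
$\frac{1}{U{\left(s \right)}} = \frac{1}{12 + \frac{3}{2} \cdot 804} = \frac{1}{12 + 1206} = \frac{1}{1218}$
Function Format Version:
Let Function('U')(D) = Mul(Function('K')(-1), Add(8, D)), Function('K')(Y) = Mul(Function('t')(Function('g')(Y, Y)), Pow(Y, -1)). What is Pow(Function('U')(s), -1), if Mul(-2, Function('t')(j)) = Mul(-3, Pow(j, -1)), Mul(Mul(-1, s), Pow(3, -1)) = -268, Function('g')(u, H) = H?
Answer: Rational(1, 1218) ≈ 0.00082102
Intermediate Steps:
s = 804 (s = Mul(-3, -268) = 804)
Function('t')(j) = Mul(Rational(3, 2), Pow(j, -1)) (Function('t')(j) = Mul(Rational(-1, 2), Mul(-3, Pow(j, -1))) = Mul(Rational(3, 2), Pow(j, -1)))
Function('K')(Y) = Mul(Rational(3, 2), Pow(Y, -2)) (Function('K')(Y) = Mul(Mul(Rational(3, 2), Pow(Y, -1)), Pow(Y, -1)) = Mul(Rational(3, 2), Pow(Y, -2)))
Function('U')(D) = Add(12, Mul(Rational(3, 2), D)) (Function('U')(D) = Mul(Mul(Rational(3, 2), Pow(-1, -2)), Add(8, D)) = Mul(Mul(Rational(3, 2), 1), Add(8, D)) = Mul(Rational(3, 2), Add(8, D)) = Add(12, Mul(Rational(3, 2), D)))
Pow(Function('U')(s), -1) = Pow(Add(12, Mul(Rational(3, 2), 804)), -1) = Pow(Add(12, 1206), -1) = Pow(1218, -1) = Rational(1, 1218)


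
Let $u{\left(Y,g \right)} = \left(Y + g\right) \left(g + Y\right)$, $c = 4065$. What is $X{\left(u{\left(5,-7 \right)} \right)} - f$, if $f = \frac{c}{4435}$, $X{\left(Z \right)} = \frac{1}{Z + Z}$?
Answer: $- \frac{5617}{7096} \approx -0.79157$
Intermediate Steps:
$u{\left(Y,g \right)} = \left(Y + g\right)^{2}$ ($u{\left(Y,g \right)} = \left(Y + g\right) \left(Y + g\right) = \left(Y + g\right)^{2}$)
$X{\left(Z \right)} = \frac{1}{2 Z}$
$f = \frac{813}{887}$ ($f = \frac{4065}{4435} = 4065 \cdot \frac{1}{4435} = \frac{813}{887} \approx 0.91657$)
$X{\left(u{\left(5,-7 \right)} \right)} - f = \frac{1}{2 \left(5 - 7\right)^{2}} - \frac{813}{887} = \frac{1}{2 \left(-2\right)^{2}} - \frac{813}{887} = \frac{1}{2 \cdot 4} - \frac{813}{887} = \frac{1}{2} \cdot \frac{1}{4} - \frac{813}{887} = \frac{1}{8} - \frac{813}{887} = - \frac{5617}{7096}$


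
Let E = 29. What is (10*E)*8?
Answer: 2320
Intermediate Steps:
(10*E)*8 = (10*29)*8 = 290*8 = 2320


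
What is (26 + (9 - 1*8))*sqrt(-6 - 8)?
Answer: 27*I*sqrt(14) ≈ 101.02*I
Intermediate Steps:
(26 + (9 - 1*8))*sqrt(-6 - 8) = (26 + (9 - 8))*sqrt(-14) = (26 + 1)*(I*sqrt(14)) = 27*(I*sqrt(14)) = 27*I*sqrt(14)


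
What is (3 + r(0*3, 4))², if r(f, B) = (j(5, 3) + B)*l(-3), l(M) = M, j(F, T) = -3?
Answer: 0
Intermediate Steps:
r(f, B) = 9 - 3*B (r(f, B) = (-3 + B)*(-3) = 9 - 3*B)
(3 + r(0*3, 4))² = (3 + (9 - 3*4))² = (3 + (9 - 12))² = (3 - 3)² = 0² = 0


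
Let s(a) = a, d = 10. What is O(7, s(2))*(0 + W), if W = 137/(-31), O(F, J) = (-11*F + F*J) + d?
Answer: 7261/31 ≈ 234.23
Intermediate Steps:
O(F, J) = 10 - 11*F + F*J (O(F, J) = (-11*F + F*J) + 10 = 10 - 11*F + F*J)
W = -137/31 (W = 137*(-1/31) = -137/31 ≈ -4.4194)
O(7, s(2))*(0 + W) = (10 - 11*7 + 7*2)*(0 - 137/31) = (10 - 77 + 14)*(-137/31) = -53*(-137/31) = 7261/31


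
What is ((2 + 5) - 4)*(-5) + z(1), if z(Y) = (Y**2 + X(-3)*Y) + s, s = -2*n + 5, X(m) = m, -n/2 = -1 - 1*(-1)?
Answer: -12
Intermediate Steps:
n = 0 (n = -2*(-1 - 1*(-1)) = -2*(-1 + 1) = -2*0 = 0)
s = 5 (s = -2*0 + 5 = 0 + 5 = 5)
z(Y) = 5 + Y**2 - 3*Y (z(Y) = (Y**2 - 3*Y) + 5 = 5 + Y**2 - 3*Y)
((2 + 5) - 4)*(-5) + z(1) = ((2 + 5) - 4)*(-5) + (5 + 1**2 - 3*1) = (7 - 4)*(-5) + (5 + 1 - 3) = 3*(-5) + 3 = -15 + 3 = -12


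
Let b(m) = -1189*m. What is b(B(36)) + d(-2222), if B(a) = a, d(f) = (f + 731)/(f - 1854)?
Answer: -174467613/4076 ≈ -42804.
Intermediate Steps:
d(f) = (731 + f)/(-1854 + f)
b(B(36)) + d(-2222) = -1189*36 + (731 - 2222)/(-1854 - 2222) = -42804 - 1491/(-4076) = -42804 - 1/4076*(-1491) = -42804 + 1491/4076 = -174467613/4076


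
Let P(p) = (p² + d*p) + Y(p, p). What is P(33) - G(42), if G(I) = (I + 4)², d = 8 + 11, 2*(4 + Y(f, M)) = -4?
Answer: -406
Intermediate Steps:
Y(f, M) = -6 (Y(f, M) = -4 + (½)*(-4) = -4 - 2 = -6)
d = 19
G(I) = (4 + I)²
P(p) = -6 + p² + 19*p (P(p) = (p² + 19*p) - 6 = -6 + p² + 19*p)
P(33) - G(42) = (-6 + 33² + 19*33) - (4 + 42)² = (-6 + 1089 + 627) - 1*46² = 1710 - 1*2116 = 1710 - 2116 = -406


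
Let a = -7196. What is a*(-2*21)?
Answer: 302232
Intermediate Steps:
a*(-2*21) = -(-14392)*21 = -7196*(-42) = 302232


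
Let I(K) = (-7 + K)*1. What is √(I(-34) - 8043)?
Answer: 2*I*√2021 ≈ 89.911*I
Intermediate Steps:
I(K) = -7 + K
√(I(-34) - 8043) = √((-7 - 34) - 8043) = √(-41 - 8043) = √(-8084) = 2*I*√2021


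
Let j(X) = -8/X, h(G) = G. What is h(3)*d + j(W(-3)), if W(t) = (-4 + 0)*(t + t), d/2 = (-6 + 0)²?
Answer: 647/3 ≈ 215.67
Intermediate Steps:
d = 72 (d = 2*(-6 + 0)² = 2*(-6)² = 2*36 = 72)
W(t) = -8*t
h(3)*d + j(W(-3)) = 3*72 - 8/((-8*(-3))) = 216 - 8/24 = 216 - 8*1/24 = 216 - ⅓ = 647/3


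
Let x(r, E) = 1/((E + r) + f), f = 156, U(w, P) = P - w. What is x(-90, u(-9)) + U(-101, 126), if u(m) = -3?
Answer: 14302/63 ≈ 227.02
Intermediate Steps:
x(r, E) = 1/(156 + E + r) (x(r, E) = 1/((E + r) + 156) = 1/(156 + E + r))
x(-90, u(-9)) + U(-101, 126) = 1/(156 - 3 - 90) + (126 - 1*(-101)) = 1/63 + (126 + 101) = 1/63 + 227 = 14302/63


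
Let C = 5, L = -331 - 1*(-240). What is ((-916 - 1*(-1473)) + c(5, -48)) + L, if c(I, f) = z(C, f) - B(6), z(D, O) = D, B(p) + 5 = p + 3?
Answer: 467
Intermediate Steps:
B(p) = -2 + p (B(p) = -5 + (p + 3) = -5 + (3 + p) = -2 + p)
L = -91 (L = -331 + 240 = -91)
c(I, f) = 1 (c(I, f) = 5 - (-2 + 6) = 5 - 1*4 = 5 - 4 = 1)
((-916 - 1*(-1473)) + c(5, -48)) + L = ((-916 - 1*(-1473)) + 1) - 91 = ((-916 + 1473) + 1) - 91 = (557 + 1) - 91 = 558 - 91 = 467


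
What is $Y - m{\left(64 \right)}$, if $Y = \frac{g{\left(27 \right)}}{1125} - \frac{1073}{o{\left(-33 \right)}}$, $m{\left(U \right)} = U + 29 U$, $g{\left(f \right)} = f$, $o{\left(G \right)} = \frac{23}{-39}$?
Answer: $- \frac{289056}{2875} \approx -100.54$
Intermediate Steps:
$o{\left(G \right)} = - \frac{23}{39}$ ($o{\left(G \right)} = 23 \left(- \frac{1}{39}\right) = - \frac{23}{39}$)
$m{\left(U \right)} = 30 U$
$Y = \frac{5230944}{2875}$ ($Y = \frac{27}{1125} - \frac{1073}{- \frac{23}{39}} = 27 \cdot \frac{1}{1125} - - \frac{41847}{23} = \frac{3}{125} + \frac{41847}{23} = \frac{5230944}{2875} \approx 1819.5$)
$Y - m{\left(64 \right)} = \frac{5230944}{2875} - 30 \cdot 64 = \frac{5230944}{2875} - 1920 = - \frac{289056}{2875}$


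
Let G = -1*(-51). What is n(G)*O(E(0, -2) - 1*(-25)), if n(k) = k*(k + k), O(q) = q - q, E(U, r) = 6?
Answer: 0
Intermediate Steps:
G = 51
O(q) = 0
n(k) = 2*k² (n(k) = k*(2*k) = 2*k²)
n(G)*O(E(0, -2) - 1*(-25)) = (2*51²)*0 = (2*2601)*0 = 5202*0 = 0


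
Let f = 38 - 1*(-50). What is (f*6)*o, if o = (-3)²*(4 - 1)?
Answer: 14256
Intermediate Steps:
o = 27 (o = 9*3 = 27)
f = 88 (f = 38 + 50 = 88)
(f*6)*o = (88*6)*27 = 528*27 = 14256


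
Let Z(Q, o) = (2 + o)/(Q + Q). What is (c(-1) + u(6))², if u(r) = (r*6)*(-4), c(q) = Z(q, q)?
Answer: 83521/4 ≈ 20880.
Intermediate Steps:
Z(Q, o) = (2 + o)/(2*Q) (Z(Q, o) = (2 + o)/((2*Q)) = (2 + o)*(1/(2*Q)) = (2 + o)/(2*Q))
c(q) = (2 + q)/(2*q)
u(r) = -24*r (u(r) = (6*r)*(-4) = -24*r)
(c(-1) + u(6))² = ((½)*(2 - 1)/(-1) - 24*6)² = ((½)*(-1)*1 - 144)² = (-½ - 144)² = (-289/2)² = 83521/4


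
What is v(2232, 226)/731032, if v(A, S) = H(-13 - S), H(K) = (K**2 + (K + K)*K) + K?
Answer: 42781/182758 ≈ 0.23409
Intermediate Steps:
H(K) = K + 3*K**2 (H(K) = (K**2 + (2*K)*K) + K = (K**2 + 2*K**2) + K = 3*K**2 + K = K + 3*K**2)
v(A, S) = (-38 - 3*S)*(-13 - S) (v(A, S) = (-13 - S)*(1 + 3*(-13 - S)) = (-13 - S)*(1 + (-39 - 3*S)) = (-13 - S)*(-38 - 3*S) = (-38 - 3*S)*(-13 - S))
v(2232, 226)/731032 = ((13 + 226)*(38 + 3*226))/731032 = (239*(38 + 678))*(1/731032) = (239*716)*(1/731032) = 171124*(1/731032) = 42781/182758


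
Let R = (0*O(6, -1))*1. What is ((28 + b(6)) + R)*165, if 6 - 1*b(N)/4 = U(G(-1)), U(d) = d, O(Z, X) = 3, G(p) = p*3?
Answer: 10560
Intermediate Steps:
G(p) = 3*p
b(N) = 36 (b(N) = 24 - 12*(-1) = 24 - 4*(-3) = 24 + 12 = 36)
R = 0 (R = (0*3)*1 = 0*1 = 0)
((28 + b(6)) + R)*165 = ((28 + 36) + 0)*165 = (64 + 0)*165 = 64*165 = 10560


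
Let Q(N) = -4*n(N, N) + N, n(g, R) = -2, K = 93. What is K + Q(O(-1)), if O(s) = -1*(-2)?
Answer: 103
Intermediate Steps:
O(s) = 2
Q(N) = 8 + N (Q(N) = -4*(-2) + N = 8 + N)
K + Q(O(-1)) = 93 + (8 + 2) = 93 + 10 = 103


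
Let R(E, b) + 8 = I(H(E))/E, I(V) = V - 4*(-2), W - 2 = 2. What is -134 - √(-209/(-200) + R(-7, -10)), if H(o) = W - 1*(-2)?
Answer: -134 - 3*I*√398/20 ≈ -134.0 - 2.9925*I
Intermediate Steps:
W = 4 (W = 2 + 2 = 4)
H(o) = 6 (H(o) = 4 - 1*(-2) = 4 + 2 = 6)
I(V) = 8 + V (I(V) = V + 8 = 8 + V)
R(E, b) = -8 + 14/E (R(E, b) = -8 + (8 + 6)/E = -8 + 14/E)
-134 - √(-209/(-200) + R(-7, -10)) = -134 - √(-209/(-200) + (-8 + 14/(-7))) = -134 - √(-209*(-1/200) + (-8 + 14*(-⅐))) = -134 - √(209/200 + (-8 - 2)) = -134 - √(209/200 - 10) = -134 - √(-1791/200) = -134 - 3*I*√398/20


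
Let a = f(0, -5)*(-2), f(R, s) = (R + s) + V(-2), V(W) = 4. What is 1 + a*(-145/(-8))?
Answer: 149/4 ≈ 37.250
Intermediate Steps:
f(R, s) = 4 + R + s (f(R, s) = (R + s) + 4 = 4 + R + s)
a = 2 (a = (4 + 0 - 5)*(-2) = -1*(-2) = 2)
1 + a*(-145/(-8)) = 1 + 2*(-145/(-8)) = 1 + 2*(-145*(-⅛)) = 1 + 2*(145/8) = 1 + 145/4 = 149/4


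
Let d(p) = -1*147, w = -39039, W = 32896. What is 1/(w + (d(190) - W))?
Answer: -1/72082 ≈ -1.3873e-5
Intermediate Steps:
d(p) = -147
1/(w + (d(190) - W)) = 1/(-39039 + (-147 - 1*32896)) = 1/(-39039 + (-147 - 32896)) = 1/(-39039 - 33043) = 1/(-72082) = -1/72082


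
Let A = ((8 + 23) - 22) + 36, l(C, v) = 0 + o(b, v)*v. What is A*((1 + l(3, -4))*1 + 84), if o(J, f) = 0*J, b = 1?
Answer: 3825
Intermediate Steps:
o(J, f) = 0
l(C, v) = 0 (l(C, v) = 0 + 0*v = 0 + 0 = 0)
A = 45 (A = (31 - 22) + 36 = 9 + 36 = 45)
A*((1 + l(3, -4))*1 + 84) = 45*((1 + 0)*1 + 84) = 45*(1*1 + 84) = 45*(1 + 84) = 45*85 = 3825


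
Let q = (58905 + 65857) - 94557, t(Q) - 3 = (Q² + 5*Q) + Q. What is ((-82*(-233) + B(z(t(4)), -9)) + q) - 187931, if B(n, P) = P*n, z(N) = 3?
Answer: -138647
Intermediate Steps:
t(Q) = 3 + Q² + 6*Q (t(Q) = 3 + ((Q² + 5*Q) + Q) = 3 + (Q² + 6*Q) = 3 + Q² + 6*Q)
q = 30205 (q = 124762 - 94557 = 30205)
((-82*(-233) + B(z(t(4)), -9)) + q) - 187931 = ((-82*(-233) - 9*3) + 30205) - 187931 = ((19106 - 27) + 30205) - 187931 = (19079 + 30205) - 187931 = 49284 - 187931 = -138647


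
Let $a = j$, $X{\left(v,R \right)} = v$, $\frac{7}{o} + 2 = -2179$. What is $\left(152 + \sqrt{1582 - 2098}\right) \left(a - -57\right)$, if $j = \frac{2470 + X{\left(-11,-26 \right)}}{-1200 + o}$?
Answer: $\frac{21860293440}{2617207} + \frac{287635440 i \sqrt{129}}{2617207} \approx 8352.5 + 1248.2 i$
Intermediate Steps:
$o = - \frac{7}{2181}$ ($o = \frac{7}{-2 - 2179} = \frac{7}{-2181} = 7 \left(- \frac{1}{2181}\right) = - \frac{7}{2181} \approx -0.0032095$)
$j = - \frac{5363079}{2617207}$ ($j = \frac{2470 - 11}{-1200 - \frac{7}{2181}} = \frac{2459}{- \frac{2617207}{2181}} = 2459 \left(- \frac{2181}{2617207}\right) = - \frac{5363079}{2617207} \approx -2.0492$)
$a = - \frac{5363079}{2617207} \approx -2.0492$
$\left(152 + \sqrt{1582 - 2098}\right) \left(a - -57\right) = \left(152 + \sqrt{1582 - 2098}\right) \left(- \frac{5363079}{2617207} - -57\right) = \left(152 + \sqrt{-516}\right) \left(- \frac{5363079}{2617207} + 57\right) = \left(152 + 2 i \sqrt{129}\right) \frac{143817720}{2617207} = \frac{21860293440}{2617207} + \frac{287635440 i \sqrt{129}}{2617207}$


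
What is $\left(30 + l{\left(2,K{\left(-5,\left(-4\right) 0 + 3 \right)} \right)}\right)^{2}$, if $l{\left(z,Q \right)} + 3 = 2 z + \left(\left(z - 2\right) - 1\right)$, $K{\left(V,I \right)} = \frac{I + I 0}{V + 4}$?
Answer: $900$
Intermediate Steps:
$K{\left(V,I \right)} = \frac{I}{4 + V}$ ($K{\left(V,I \right)} = \frac{I + 0}{4 + V} = \frac{I}{4 + V}$)
$l{\left(z,Q \right)} = -6 + 3 z$ ($l{\left(z,Q \right)} = -3 + \left(2 z + \left(\left(z - 2\right) - 1\right)\right) = -3 + \left(2 z + \left(\left(-2 + z\right) - 1\right)\right) = -3 + \left(2 z + \left(-3 + z\right)\right) = -3 + \left(-3 + 3 z\right) = -6 + 3 z$)
$\left(30 + l{\left(2,K{\left(-5,\left(-4\right) 0 + 3 \right)} \right)}\right)^{2} = \left(30 + \left(-6 + 3 \cdot 2\right)\right)^{2} = \left(30 + \left(-6 + 6\right)\right)^{2} = \left(30 + 0\right)^{2} = 30^{2} = 900$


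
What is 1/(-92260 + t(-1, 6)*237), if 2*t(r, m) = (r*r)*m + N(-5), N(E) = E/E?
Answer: -2/182861 ≈ -1.0937e-5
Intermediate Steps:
N(E) = 1
t(r, m) = ½ + m*r²/2 (t(r, m) = ((r*r)*m + 1)/2 = (r²*m + 1)/2 = (m*r² + 1)/2 = (1 + m*r²)/2 = ½ + m*r²/2)
1/(-92260 + t(-1, 6)*237) = 1/(-92260 + (½ + (½)*6*(-1)²)*237) = 1/(-92260 + (½ + (½)*6*1)*237) = 1/(-92260 + (½ + 3)*237) = 1/(-92260 + (7/2)*237) = 1/(-92260 + 1659/2) = 1/(-182861/2) = -2/182861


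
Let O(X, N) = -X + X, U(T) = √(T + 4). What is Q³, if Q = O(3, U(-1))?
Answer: 0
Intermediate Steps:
U(T) = √(4 + T)
O(X, N) = 0
Q = 0
Q³ = 0³ = 0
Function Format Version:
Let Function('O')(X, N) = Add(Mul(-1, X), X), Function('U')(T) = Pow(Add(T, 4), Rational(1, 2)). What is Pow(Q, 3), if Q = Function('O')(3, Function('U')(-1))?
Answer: 0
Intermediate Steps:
Function('U')(T) = Pow(Add(4, T), Rational(1, 2))
Function('O')(X, N) = 0
Q = 0
Pow(Q, 3) = Pow(0, 3) = 0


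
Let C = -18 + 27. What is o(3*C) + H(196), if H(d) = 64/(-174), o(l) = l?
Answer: 2317/87 ≈ 26.632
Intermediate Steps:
C = 9
H(d) = -32/87 (H(d) = 64*(-1/174) = -32/87)
o(3*C) + H(196) = 3*9 - 32/87 = 27 - 32/87 = 2317/87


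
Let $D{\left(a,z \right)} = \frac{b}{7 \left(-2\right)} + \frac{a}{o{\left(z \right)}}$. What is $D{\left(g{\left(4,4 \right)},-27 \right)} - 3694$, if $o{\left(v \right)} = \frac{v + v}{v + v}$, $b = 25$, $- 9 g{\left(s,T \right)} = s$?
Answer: $- \frac{465725}{126} \approx -3696.2$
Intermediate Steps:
$g{\left(s,T \right)} = - \frac{s}{9}$
$o{\left(v \right)} = 1$ ($o{\left(v \right)} = \frac{2 v}{2 v} = 2 v \frac{1}{2 v} = 1$)
$D{\left(a,z \right)} = - \frac{25}{14} + a$ ($D{\left(a,z \right)} = \frac{25}{7 \left(-2\right)} + \frac{a}{1} = \frac{25}{-14} + a 1 = 25 \left(- \frac{1}{14}\right) + a = - \frac{25}{14} + a$)
$D{\left(g{\left(4,4 \right)},-27 \right)} - 3694 = \left(- \frac{25}{14} - \frac{4}{9}\right) - 3694 = - \frac{281}{126} - 3694 = - \frac{465725}{126}$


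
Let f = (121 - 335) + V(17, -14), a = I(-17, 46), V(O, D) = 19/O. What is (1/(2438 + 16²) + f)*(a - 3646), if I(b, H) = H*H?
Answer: 146243535/449 ≈ 3.2571e+5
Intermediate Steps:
I(b, H) = H²
a = 2116 (a = 46² = 2116)
f = -3619/17 (f = (121 - 335) + 19/17 = -214 + 19*(1/17) = -214 + 19/17 = -3619/17 ≈ -212.88)
(1/(2438 + 16²) + f)*(a - 3646) = (1/(2438 + 16²) - 3619/17)*(2116 - 3646) = (1/(2438 + 256) - 3619/17)*(-1530) = (1/2694 - 3619/17)*(-1530) = -9749569/45798*(-1530) = 146243535/449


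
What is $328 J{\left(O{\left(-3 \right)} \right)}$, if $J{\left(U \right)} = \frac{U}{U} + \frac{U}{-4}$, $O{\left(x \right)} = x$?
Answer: $574$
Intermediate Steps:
$J{\left(U \right)} = 1 - \frac{U}{4}$ ($J{\left(U \right)} = 1 + U \left(- \frac{1}{4}\right) = 1 - \frac{U}{4}$)
$328 J{\left(O{\left(-3 \right)} \right)} = 328 \left(1 - - \frac{3}{4}\right) = 328 \left(1 + \frac{3}{4}\right) = 328 \cdot \frac{7}{4} = 574$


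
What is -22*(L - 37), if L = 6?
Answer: 682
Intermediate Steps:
-22*(L - 37) = -22*(6 - 37) = -22*(-31) = 682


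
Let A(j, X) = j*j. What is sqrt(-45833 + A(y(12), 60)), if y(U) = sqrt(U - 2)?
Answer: I*sqrt(45823) ≈ 214.06*I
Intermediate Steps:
y(U) = sqrt(-2 + U)
A(j, X) = j**2
sqrt(-45833 + A(y(12), 60)) = sqrt(-45833 + (sqrt(-2 + 12))**2) = sqrt(-45833 + (sqrt(10))**2) = sqrt(-45833 + 10) = sqrt(-45823) = I*sqrt(45823)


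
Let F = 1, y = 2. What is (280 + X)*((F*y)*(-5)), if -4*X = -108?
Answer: -3070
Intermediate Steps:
X = 27 (X = -¼*(-108) = 27)
(280 + X)*((F*y)*(-5)) = (280 + 27)*((1*2)*(-5)) = 307*(2*(-5)) = 307*(-10) = -3070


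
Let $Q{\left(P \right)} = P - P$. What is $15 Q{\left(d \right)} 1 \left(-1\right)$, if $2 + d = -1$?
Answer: $0$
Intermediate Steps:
$d = -3$ ($d = -2 - 1 = -3$)
$Q{\left(P \right)} = 0$
$15 Q{\left(d \right)} 1 \left(-1\right) = 15 \cdot 0 \cdot 1 \left(-1\right) = 0 \left(-1\right) = 0$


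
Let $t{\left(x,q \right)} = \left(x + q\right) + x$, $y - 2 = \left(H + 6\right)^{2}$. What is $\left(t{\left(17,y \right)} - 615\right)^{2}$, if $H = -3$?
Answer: $324900$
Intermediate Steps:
$y = 11$ ($y = 2 + \left(-3 + 6\right)^{2} = 2 + 3^{2} = 2 + 9 = 11$)
$t{\left(x,q \right)} = q + 2 x$ ($t{\left(x,q \right)} = \left(q + x\right) + x = q + 2 x$)
$\left(t{\left(17,y \right)} - 615\right)^{2} = \left(\left(11 + 2 \cdot 17\right) - 615\right)^{2} = \left(\left(11 + 34\right) - 615\right)^{2} = \left(45 - 615\right)^{2} = \left(-570\right)^{2} = 324900$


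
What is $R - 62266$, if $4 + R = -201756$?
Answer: $-264026$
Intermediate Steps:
$R = -201760$ ($R = -4 - 201756 = -201760$)
$R - 62266 = -201760 - 62266 = -264026$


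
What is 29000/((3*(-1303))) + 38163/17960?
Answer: -371660833/70205640 ≈ -5.2939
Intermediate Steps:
29000/((3*(-1303))) + 38163/17960 = 29000/(-3909) + 38163*(1/17960) = 29000*(-1/3909) + 38163/17960 = -29000/3909 + 38163/17960 = -371660833/70205640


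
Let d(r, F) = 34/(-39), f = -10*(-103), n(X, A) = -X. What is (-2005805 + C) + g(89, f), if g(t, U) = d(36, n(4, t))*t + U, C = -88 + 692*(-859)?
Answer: -101375375/39 ≈ -2.5994e+6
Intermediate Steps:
f = 1030
C = -594516 (C = -88 - 594428 = -594516)
d(r, F) = -34/39 (d(r, F) = 34*(-1/39) = -34/39)
g(t, U) = U - 34*t/39 (g(t, U) = -34*t/39 + U = U - 34*t/39)
(-2005805 + C) + g(89, f) = (-2005805 - 594516) + (1030 - 34/39*89) = -2600321 + (1030 - 3026/39) = -2600321 + 37144/39 = -101375375/39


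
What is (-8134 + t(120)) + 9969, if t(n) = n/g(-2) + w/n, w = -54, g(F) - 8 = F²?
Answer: 36891/20 ≈ 1844.6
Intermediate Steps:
g(F) = 8 + F²
t(n) = -54/n + n/12 (t(n) = n/(8 + (-2)²) - 54/n = n/(8 + 4) - 54/n = n/12 - 54/n = -54/n + n/12)
(-8134 + t(120)) + 9969 = (-8134 + (-54/120 + (1/12)*120)) + 9969 = (-8134 + (-54*1/120 + 10)) + 9969 = (-8134 + (-9/20 + 10)) + 9969 = (-8134 + 191/20) + 9969 = -162489/20 + 9969 = 36891/20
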